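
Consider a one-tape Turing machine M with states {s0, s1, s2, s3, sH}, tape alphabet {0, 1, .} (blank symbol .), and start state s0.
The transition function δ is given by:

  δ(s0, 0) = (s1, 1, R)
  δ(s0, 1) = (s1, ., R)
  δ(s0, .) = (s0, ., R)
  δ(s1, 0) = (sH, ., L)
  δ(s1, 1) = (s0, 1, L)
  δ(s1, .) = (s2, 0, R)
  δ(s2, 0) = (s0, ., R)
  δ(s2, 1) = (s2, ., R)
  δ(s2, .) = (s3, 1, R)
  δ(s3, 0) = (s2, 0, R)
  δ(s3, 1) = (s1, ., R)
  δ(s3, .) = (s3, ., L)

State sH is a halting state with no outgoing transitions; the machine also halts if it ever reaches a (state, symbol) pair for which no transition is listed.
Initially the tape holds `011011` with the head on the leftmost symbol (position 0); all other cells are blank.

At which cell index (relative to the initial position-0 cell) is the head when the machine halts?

s0 | [0]11011   read 0 → write 1, move R, go to s1
s1 | 1[1]1011   read 1 → write 1, move L, go to s0
s0 | [1]11011   read 1 → write ., move R, go to s1
s1 | .[1]1011   read 1 → write 1, move L, go to s0
s0 | [.]11011   read . → write ., move R, go to s0
s0 | .[1]1011   read 1 → write ., move R, go to s1
s1 | ..[1]011   read 1 → write 1, move L, go to s0
s0 | .[.]1011   read . → write ., move R, go to s0
s0 | ..[1]011   read 1 → write ., move R, go to s1
s1 | ...[0]11   read 0 → write ., move L, go to sH
sH | ..[.].11
At halt the head is at cell 2.

2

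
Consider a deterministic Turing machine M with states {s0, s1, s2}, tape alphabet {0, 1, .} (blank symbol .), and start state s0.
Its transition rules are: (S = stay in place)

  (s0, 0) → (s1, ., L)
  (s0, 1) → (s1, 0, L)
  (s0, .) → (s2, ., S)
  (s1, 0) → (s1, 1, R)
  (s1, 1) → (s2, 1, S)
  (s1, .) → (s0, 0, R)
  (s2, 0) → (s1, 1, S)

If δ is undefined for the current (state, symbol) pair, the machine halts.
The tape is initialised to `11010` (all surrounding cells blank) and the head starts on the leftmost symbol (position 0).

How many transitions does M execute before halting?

s0 | .[1]1010   read 1 → write 0, move L, go to s1
s1 | [.]01010   read . → write 0, move R, go to s0
s0 | 0[0]1010   read 0 → write ., move L, go to s1
s1 | [0].1010   read 0 → write 1, move R, go to s1
s1 | 1[.]1010   read . → write 0, move R, go to s0
s0 | 10[1]010   read 1 → write 0, move L, go to s1
s1 | 1[0]0010   read 0 → write 1, move R, go to s1
s1 | 11[0]010   read 0 → write 1, move R, go to s1
s1 | 111[0]10   read 0 → write 1, move R, go to s1
s1 | 1111[1]0   read 1 → write 1, move S, go to s2
s2 | 1111[1]0
M halts after 10 transitions.

10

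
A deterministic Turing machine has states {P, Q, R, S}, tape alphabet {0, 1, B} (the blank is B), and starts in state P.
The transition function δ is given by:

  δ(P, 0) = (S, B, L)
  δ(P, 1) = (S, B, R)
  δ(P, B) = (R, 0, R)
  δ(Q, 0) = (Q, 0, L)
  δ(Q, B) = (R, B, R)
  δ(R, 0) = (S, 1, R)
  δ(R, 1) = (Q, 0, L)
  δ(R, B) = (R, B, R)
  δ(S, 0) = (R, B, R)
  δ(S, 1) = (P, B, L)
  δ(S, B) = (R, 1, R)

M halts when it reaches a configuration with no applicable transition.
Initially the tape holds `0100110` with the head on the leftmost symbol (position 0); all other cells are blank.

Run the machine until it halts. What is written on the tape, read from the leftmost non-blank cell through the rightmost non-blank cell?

state=P head=0 tape=B[0]100110   (P,0)→(S,B,L)
state=S head=-1 tape=[B]B100110   (S,B)→(R,1,R)
state=R head=0 tape=1[B]100110   (R,B)→(R,B,R)
state=R head=1 tape=1B[1]00110   (R,1)→(Q,0,L)
state=Q head=0 tape=1[B]000110   (Q,B)→(R,B,R)
state=R head=1 tape=1B[0]00110   (R,0)→(S,1,R)
state=S head=2 tape=1B1[0]0110   (S,0)→(R,B,R)
state=R head=3 tape=1B1B[0]110   (R,0)→(S,1,R)
state=S head=4 tape=1B1B1[1]10   (S,1)→(P,B,L)
state=P head=3 tape=1B1B[1]B10   (P,1)→(S,B,R)
state=S head=4 tape=1B1BB[B]10   (S,B)→(R,1,R)
state=R head=5 tape=1B1BB1[1]0   (R,1)→(Q,0,L)
state=Q head=4 tape=1B1BB[1]00
The non-blank tape span at halt is 1B1BB100.

1B1BB100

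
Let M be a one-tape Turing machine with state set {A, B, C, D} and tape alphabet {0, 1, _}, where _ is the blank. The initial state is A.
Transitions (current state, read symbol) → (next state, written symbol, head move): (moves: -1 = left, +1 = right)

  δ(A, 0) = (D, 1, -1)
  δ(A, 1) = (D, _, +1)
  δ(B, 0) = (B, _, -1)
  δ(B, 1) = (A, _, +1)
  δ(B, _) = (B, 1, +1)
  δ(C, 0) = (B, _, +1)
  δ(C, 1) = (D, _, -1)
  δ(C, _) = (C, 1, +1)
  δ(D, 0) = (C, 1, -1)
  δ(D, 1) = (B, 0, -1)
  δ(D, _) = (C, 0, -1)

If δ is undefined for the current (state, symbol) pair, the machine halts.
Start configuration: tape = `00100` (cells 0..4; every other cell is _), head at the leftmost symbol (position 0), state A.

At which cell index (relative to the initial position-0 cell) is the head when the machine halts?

2

state=A head=0 tape=__[0]0100   (A,0)→(D,1,-1)
state=D head=-1 tape=_[_]10100   (D,_)→(C,0,-1)
state=C head=-2 tape=[_]010100   (C,_)→(C,1,+1)
state=C head=-1 tape=1[0]10100   (C,0)→(B,_,+1)
state=B head=0 tape=1_[1]0100   (B,1)→(A,_,+1)
state=A head=1 tape=1__[0]100   (A,0)→(D,1,-1)
state=D head=0 tape=1_[_]1100   (D,_)→(C,0,-1)
state=C head=-1 tape=1[_]01100   (C,_)→(C,1,+1)
state=C head=0 tape=11[0]1100   (C,0)→(B,_,+1)
state=B head=1 tape=11_[1]100   (B,1)→(A,_,+1)
state=A head=2 tape=11__[1]00   (A,1)→(D,_,+1)
state=D head=3 tape=11___[0]0   (D,0)→(C,1,-1)
state=C head=2 tape=11__[_]10   (C,_)→(C,1,+1)
state=C head=3 tape=11__1[1]0   (C,1)→(D,_,-1)
state=D head=2 tape=11__[1]_0   (D,1)→(B,0,-1)
state=B head=1 tape=11_[_]0_0   (B,_)→(B,1,+1)
state=B head=2 tape=11_1[0]_0   (B,0)→(B,_,-1)
state=B head=1 tape=11_[1]__0   (B,1)→(A,_,+1)
state=A head=2 tape=11__[_]_0
At halt the head is at cell 2.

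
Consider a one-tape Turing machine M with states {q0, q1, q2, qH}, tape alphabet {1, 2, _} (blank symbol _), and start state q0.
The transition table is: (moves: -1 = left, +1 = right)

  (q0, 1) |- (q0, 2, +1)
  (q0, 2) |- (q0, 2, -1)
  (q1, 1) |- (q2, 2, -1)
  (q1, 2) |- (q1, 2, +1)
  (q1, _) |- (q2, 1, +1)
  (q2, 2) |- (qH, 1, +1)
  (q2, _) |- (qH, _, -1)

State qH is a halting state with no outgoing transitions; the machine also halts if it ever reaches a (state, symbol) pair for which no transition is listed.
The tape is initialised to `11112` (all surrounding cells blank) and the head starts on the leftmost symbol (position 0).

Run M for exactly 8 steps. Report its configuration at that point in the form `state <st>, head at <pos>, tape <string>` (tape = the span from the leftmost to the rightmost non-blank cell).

q0 | [1]1112   read 1 → write 2, move +1, go to q0
q0 | 2[1]112   read 1 → write 2, move +1, go to q0
q0 | 22[1]12   read 1 → write 2, move +1, go to q0
q0 | 222[1]2   read 1 → write 2, move +1, go to q0
q0 | 2222[2]   read 2 → write 2, move -1, go to q0
q0 | 222[2]2   read 2 → write 2, move -1, go to q0
q0 | 22[2]22   read 2 → write 2, move -1, go to q0
q0 | 2[2]222   read 2 → write 2, move -1, go to q0
q0 | [2]2222
After 8 steps: state q0, head at 0, tape 22222.

state q0, head at 0, tape 22222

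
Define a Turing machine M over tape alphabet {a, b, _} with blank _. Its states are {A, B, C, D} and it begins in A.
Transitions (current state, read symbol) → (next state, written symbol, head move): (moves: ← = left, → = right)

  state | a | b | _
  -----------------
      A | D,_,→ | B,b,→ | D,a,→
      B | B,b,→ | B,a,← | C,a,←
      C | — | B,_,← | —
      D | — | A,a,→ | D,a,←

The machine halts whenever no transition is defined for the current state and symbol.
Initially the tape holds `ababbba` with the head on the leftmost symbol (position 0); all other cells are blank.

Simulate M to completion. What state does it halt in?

C

state=A head=0 tape=[a]babbba_   (A,a)→(D,_,→)
state=D head=1 tape=_[b]abbba_   (D,b)→(A,a,→)
state=A head=2 tape=_a[a]bbba_   (A,a)→(D,_,→)
state=D head=3 tape=_a_[b]bba_   (D,b)→(A,a,→)
state=A head=4 tape=_a_a[b]ba_   (A,b)→(B,b,→)
state=B head=5 tape=_a_ab[b]a_   (B,b)→(B,a,←)
state=B head=4 tape=_a_a[b]aa_   (B,b)→(B,a,←)
state=B head=3 tape=_a_[a]aaa_   (B,a)→(B,b,→)
state=B head=4 tape=_a_b[a]aa_   (B,a)→(B,b,→)
state=B head=5 tape=_a_bb[a]a_   (B,a)→(B,b,→)
state=B head=6 tape=_a_bbb[a]_   (B,a)→(B,b,→)
state=B head=7 tape=_a_bbbb[_]   (B,_)→(C,a,←)
state=C head=6 tape=_a_bbb[b]a   (C,b)→(B,_,←)
state=B head=5 tape=_a_bb[b]_a   (B,b)→(B,a,←)
state=B head=4 tape=_a_b[b]a_a   (B,b)→(B,a,←)
state=B head=3 tape=_a_[b]aa_a   (B,b)→(B,a,←)
state=B head=2 tape=_a[_]aaa_a   (B,_)→(C,a,←)
state=C head=1 tape=_[a]aaaa_a
No transition is defined for (C, a); M halts in state C.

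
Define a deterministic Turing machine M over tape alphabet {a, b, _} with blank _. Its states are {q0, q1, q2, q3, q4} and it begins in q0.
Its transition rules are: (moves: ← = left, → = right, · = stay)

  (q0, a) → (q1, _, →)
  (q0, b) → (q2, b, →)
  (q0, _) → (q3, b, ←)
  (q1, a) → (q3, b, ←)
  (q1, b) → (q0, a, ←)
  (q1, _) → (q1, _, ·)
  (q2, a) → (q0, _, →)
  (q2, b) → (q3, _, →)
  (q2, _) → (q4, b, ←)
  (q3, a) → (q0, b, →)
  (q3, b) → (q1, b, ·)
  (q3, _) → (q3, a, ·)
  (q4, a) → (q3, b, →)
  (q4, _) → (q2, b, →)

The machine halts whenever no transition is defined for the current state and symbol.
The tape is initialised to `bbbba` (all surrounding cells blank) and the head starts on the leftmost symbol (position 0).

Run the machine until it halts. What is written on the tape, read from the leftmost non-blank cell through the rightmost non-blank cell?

bb_b_bbbb

q0 | __[b]bbba__   read b → write b, move →, go to q2
q2 | __b[b]bba__   read b → write _, move →, go to q3
q3 | __b_[b]ba__   read b → write b, move ·, go to q1
q1 | __b_[b]ba__   read b → write a, move ←, go to q0
q0 | __b[_]aba__   read _ → write b, move ←, go to q3
q3 | __[b]baba__   read b → write b, move ·, go to q1
q1 | __[b]baba__   read b → write a, move ←, go to q0
q0 | _[_]ababa__   read _ → write b, move ←, go to q3
q3 | [_]bababa__   read _ → write a, move ·, go to q3
q3 | [a]bababa__   read a → write b, move →, go to q0
q0 | b[b]ababa__   read b → write b, move →, go to q2
q2 | bb[a]baba__   read a → write _, move →, go to q0
q0 | bb_[b]aba__   read b → write b, move →, go to q2
q2 | bb_b[a]ba__   read a → write _, move →, go to q0
q0 | bb_b_[b]a__   read b → write b, move →, go to q2
q2 | bb_b_b[a]__   read a → write _, move →, go to q0
q0 | bb_b_b_[_]_   read _ → write b, move ←, go to q3
q3 | bb_b_b[_]b_   read _ → write a, move ·, go to q3
q3 | bb_b_b[a]b_   read a → write b, move →, go to q0
q0 | bb_b_bb[b]_   read b → write b, move →, go to q2
q2 | bb_b_bbb[_]   read _ → write b, move ←, go to q4
q4 | bb_b_bb[b]b
The non-blank tape span at halt is bb_b_bbbb.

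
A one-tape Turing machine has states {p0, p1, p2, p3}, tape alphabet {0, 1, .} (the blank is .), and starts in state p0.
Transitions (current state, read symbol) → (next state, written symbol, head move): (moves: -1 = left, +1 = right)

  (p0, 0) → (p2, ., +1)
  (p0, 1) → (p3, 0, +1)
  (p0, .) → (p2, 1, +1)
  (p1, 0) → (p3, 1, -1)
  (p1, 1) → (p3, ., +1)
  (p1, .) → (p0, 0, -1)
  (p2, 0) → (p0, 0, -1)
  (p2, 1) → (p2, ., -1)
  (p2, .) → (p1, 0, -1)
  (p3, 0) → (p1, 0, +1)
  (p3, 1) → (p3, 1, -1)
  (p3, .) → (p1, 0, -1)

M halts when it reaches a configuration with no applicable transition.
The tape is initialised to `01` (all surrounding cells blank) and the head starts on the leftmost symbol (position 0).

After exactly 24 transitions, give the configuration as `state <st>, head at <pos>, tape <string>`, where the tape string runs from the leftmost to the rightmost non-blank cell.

state p0, head at 0, tape 00000

p0 | ..[0]1.   read 0 → write ., move +1, go to p2
p2 | ...[1].   read 1 → write ., move -1, go to p2
p2 | ..[.]..   read . → write 0, move -1, go to p1
p1 | .[.]0..   read . → write 0, move -1, go to p0
p0 | [.]00..   read . → write 1, move +1, go to p2
p2 | 1[0]0..   read 0 → write 0, move -1, go to p0
p0 | [1]00..   read 1 → write 0, move +1, go to p3
p3 | 0[0]0..   read 0 → write 0, move +1, go to p1
p1 | 00[0]..   read 0 → write 1, move -1, go to p3
p3 | 0[0]1..   read 0 → write 0, move +1, go to p1
p1 | 00[1]..   read 1 → write ., move +1, go to p3
p3 | 00.[.].   read . → write 0, move -1, go to p1
p1 | 00[.]0.   read . → write 0, move -1, go to p0
p0 | 0[0]00.   read 0 → write ., move +1, go to p2
p2 | 0.[0]0.   read 0 → write 0, move -1, go to p0
p0 | 0[.]00.   read . → write 1, move +1, go to p2
p2 | 01[0]0.   read 0 → write 0, move -1, go to p0
p0 | 0[1]00.   read 1 → write 0, move +1, go to p3
p3 | 00[0]0.   read 0 → write 0, move +1, go to p1
p1 | 000[0].   read 0 → write 1, move -1, go to p3
p3 | 00[0]1.   read 0 → write 0, move +1, go to p1
p1 | 000[1].   read 1 → write ., move +1, go to p3
p3 | 000.[.]   read . → write 0, move -1, go to p1
p1 | 000[.]0   read . → write 0, move -1, go to p0
p0 | 00[0]00
After 24 steps: state p0, head at 0, tape 00000.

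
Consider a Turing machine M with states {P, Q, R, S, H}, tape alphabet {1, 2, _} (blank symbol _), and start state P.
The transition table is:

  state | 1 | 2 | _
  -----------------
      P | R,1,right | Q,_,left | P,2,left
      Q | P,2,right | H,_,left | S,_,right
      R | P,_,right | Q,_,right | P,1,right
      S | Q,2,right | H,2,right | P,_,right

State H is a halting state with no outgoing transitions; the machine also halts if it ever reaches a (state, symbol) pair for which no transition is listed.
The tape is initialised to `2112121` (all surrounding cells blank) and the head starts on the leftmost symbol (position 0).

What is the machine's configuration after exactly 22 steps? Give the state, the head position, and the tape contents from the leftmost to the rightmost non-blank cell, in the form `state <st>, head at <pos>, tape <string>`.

state P, head at 4, tape 1__12222

state=P head=0 tape=_[2]112121__   (P,2)→(Q,_,left)
state=Q head=-1 tape=[_]_112121__   (Q,_)→(S,_,right)
state=S head=0 tape=_[_]112121__   (S,_)→(P,_,right)
state=P head=1 tape=__[1]12121__   (P,1)→(R,1,right)
state=R head=2 tape=__1[1]2121__   (R,1)→(P,_,right)
state=P head=3 tape=__1_[2]121__   (P,2)→(Q,_,left)
state=Q head=2 tape=__1[_]_121__   (Q,_)→(S,_,right)
state=S head=3 tape=__1_[_]121__   (S,_)→(P,_,right)
state=P head=4 tape=__1__[1]21__   (P,1)→(R,1,right)
state=R head=5 tape=__1__1[2]1__   (R,2)→(Q,_,right)
state=Q head=6 tape=__1__1_[1]__   (Q,1)→(P,2,right)
state=P head=7 tape=__1__1_2[_]_   (P,_)→(P,2,left)
state=P head=6 tape=__1__1_[2]2_   (P,2)→(Q,_,left)
state=Q head=5 tape=__1__1[_]_2_   (Q,_)→(S,_,right)
state=S head=6 tape=__1__1_[_]2_   (S,_)→(P,_,right)
state=P head=7 tape=__1__1__[2]_   (P,2)→(Q,_,left)
state=Q head=6 tape=__1__1_[_]__   (Q,_)→(S,_,right)
state=S head=7 tape=__1__1__[_]_   (S,_)→(P,_,right)
state=P head=8 tape=__1__1___[_]   (P,_)→(P,2,left)
state=P head=7 tape=__1__1__[_]2   (P,_)→(P,2,left)
state=P head=6 tape=__1__1_[_]22   (P,_)→(P,2,left)
state=P head=5 tape=__1__1[_]222   (P,_)→(P,2,left)
state=P head=4 tape=__1__[1]2222
After 22 steps: state P, head at 4, tape 1__12222.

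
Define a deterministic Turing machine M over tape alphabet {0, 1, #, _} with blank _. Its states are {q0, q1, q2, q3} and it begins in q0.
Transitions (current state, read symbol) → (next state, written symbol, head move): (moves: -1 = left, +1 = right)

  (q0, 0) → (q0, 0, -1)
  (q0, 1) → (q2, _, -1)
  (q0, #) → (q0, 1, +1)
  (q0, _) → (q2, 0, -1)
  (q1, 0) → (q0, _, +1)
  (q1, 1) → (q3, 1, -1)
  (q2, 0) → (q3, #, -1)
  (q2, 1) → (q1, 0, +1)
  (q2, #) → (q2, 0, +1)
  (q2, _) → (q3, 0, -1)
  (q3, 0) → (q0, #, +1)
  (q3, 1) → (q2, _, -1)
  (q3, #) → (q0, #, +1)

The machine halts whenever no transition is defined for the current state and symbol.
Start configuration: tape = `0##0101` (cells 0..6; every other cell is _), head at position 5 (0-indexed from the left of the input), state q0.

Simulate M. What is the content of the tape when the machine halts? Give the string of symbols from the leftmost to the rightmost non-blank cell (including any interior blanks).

#_00001

state=q0 head=5 tape=_0##01[0]1   (q0,0)→(q0,0,-1)
state=q0 head=4 tape=_0##0[1]01   (q0,1)→(q2,_,-1)
state=q2 head=3 tape=_0##[0]_01   (q2,0)→(q3,#,-1)
state=q3 head=2 tape=_0#[#]#_01   (q3,#)→(q0,#,+1)
state=q0 head=3 tape=_0##[#]_01   (q0,#)→(q0,1,+1)
state=q0 head=4 tape=_0##1[_]01   (q0,_)→(q2,0,-1)
state=q2 head=3 tape=_0##[1]001   (q2,1)→(q1,0,+1)
state=q1 head=4 tape=_0##0[0]01   (q1,0)→(q0,_,+1)
state=q0 head=5 tape=_0##0_[0]1   (q0,0)→(q0,0,-1)
state=q0 head=4 tape=_0##0[_]01   (q0,_)→(q2,0,-1)
state=q2 head=3 tape=_0##[0]001   (q2,0)→(q3,#,-1)
state=q3 head=2 tape=_0#[#]#001   (q3,#)→(q0,#,+1)
state=q0 head=3 tape=_0##[#]001   (q0,#)→(q0,1,+1)
state=q0 head=4 tape=_0##1[0]01   (q0,0)→(q0,0,-1)
state=q0 head=3 tape=_0##[1]001   (q0,1)→(q2,_,-1)
state=q2 head=2 tape=_0#[#]_001   (q2,#)→(q2,0,+1)
state=q2 head=3 tape=_0#0[_]001   (q2,_)→(q3,0,-1)
state=q3 head=2 tape=_0#[0]0001   (q3,0)→(q0,#,+1)
state=q0 head=3 tape=_0##[0]001   (q0,0)→(q0,0,-1)
state=q0 head=2 tape=_0#[#]0001   (q0,#)→(q0,1,+1)
state=q0 head=3 tape=_0#1[0]001   (q0,0)→(q0,0,-1)
state=q0 head=2 tape=_0#[1]0001   (q0,1)→(q2,_,-1)
state=q2 head=1 tape=_0[#]_0001   (q2,#)→(q2,0,+1)
state=q2 head=2 tape=_00[_]0001   (q2,_)→(q3,0,-1)
state=q3 head=1 tape=_0[0]00001   (q3,0)→(q0,#,+1)
state=q0 head=2 tape=_0#[0]0001   (q0,0)→(q0,0,-1)
state=q0 head=1 tape=_0[#]00001   (q0,#)→(q0,1,+1)
state=q0 head=2 tape=_01[0]0001   (q0,0)→(q0,0,-1)
state=q0 head=1 tape=_0[1]00001   (q0,1)→(q2,_,-1)
state=q2 head=0 tape=_[0]_00001   (q2,0)→(q3,#,-1)
state=q3 head=-1 tape=[_]#_00001
The non-blank tape span at halt is #_00001.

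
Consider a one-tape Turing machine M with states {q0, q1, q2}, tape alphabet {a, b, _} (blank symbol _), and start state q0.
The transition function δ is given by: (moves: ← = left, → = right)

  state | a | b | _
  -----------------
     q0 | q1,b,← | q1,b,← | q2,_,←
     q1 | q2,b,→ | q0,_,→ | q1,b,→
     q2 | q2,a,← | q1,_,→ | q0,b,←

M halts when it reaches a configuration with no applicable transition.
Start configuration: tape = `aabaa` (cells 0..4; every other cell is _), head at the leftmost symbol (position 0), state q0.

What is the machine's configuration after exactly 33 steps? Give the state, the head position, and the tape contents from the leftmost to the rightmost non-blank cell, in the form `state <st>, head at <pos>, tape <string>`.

q0 | _[a]abaa_   read a → write b, move ←, go to q1
q1 | [_]babaa_   read _ → write b, move →, go to q1
q1 | b[b]abaa_   read b → write _, move →, go to q0
q0 | b_[a]baa_   read a → write b, move ←, go to q1
q1 | b[_]bbaa_   read _ → write b, move →, go to q1
q1 | bb[b]baa_   read b → write _, move →, go to q0
q0 | bb_[b]aa_   read b → write b, move ←, go to q1
q1 | bb[_]baa_   read _ → write b, move →, go to q1
q1 | bbb[b]aa_   read b → write _, move →, go to q0
q0 | bbb_[a]a_   read a → write b, move ←, go to q1
q1 | bbb[_]ba_   read _ → write b, move →, go to q1
q1 | bbbb[b]a_   read b → write _, move →, go to q0
q0 | bbbb_[a]_   read a → write b, move ←, go to q1
q1 | bbbb[_]b_   read _ → write b, move →, go to q1
q1 | bbbbb[b]_   read b → write _, move →, go to q0
q0 | bbbbb_[_]   read _ → write _, move ←, go to q2
q2 | bbbbb[_]_   read _ → write b, move ←, go to q0
q0 | bbbb[b]b_   read b → write b, move ←, go to q1
q1 | bbb[b]bb_   read b → write _, move →, go to q0
q0 | bbb_[b]b_   read b → write b, move ←, go to q1
q1 | bbb[_]bb_   read _ → write b, move →, go to q1
q1 | bbbb[b]b_   read b → write _, move →, go to q0
q0 | bbbb_[b]_   read b → write b, move ←, go to q1
q1 | bbbb[_]b_   read _ → write b, move →, go to q1
q1 | bbbbb[b]_   read b → write _, move →, go to q0
q0 | bbbbb_[_]   read _ → write _, move ←, go to q2
q2 | bbbbb[_]_   read _ → write b, move ←, go to q0
q0 | bbbb[b]b_   read b → write b, move ←, go to q1
q1 | bbb[b]bb_   read b → write _, move →, go to q0
q0 | bbb_[b]b_   read b → write b, move ←, go to q1
q1 | bbb[_]bb_   read _ → write b, move →, go to q1
q1 | bbbb[b]b_   read b → write _, move →, go to q0
q0 | bbbb_[b]_   read b → write b, move ←, go to q1
q1 | bbbb[_]b_
After 33 steps: state q1, head at 3, tape bbbb_b.

state q1, head at 3, tape bbbb_b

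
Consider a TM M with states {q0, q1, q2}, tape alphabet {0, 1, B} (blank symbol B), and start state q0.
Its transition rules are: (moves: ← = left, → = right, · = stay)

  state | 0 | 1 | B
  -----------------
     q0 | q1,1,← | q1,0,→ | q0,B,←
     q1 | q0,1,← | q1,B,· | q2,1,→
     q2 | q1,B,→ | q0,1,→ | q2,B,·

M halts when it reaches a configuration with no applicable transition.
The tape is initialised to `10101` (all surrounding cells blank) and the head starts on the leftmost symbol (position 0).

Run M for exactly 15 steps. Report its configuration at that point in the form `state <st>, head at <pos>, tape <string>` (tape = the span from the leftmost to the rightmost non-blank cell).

state=q0 head=0 tape=B[1]0101B   (q0,1)→(q1,0,→)
state=q1 head=1 tape=B0[0]101B   (q1,0)→(q0,1,←)
state=q0 head=0 tape=B[0]1101B   (q0,0)→(q1,1,←)
state=q1 head=-1 tape=[B]11101B   (q1,B)→(q2,1,→)
state=q2 head=0 tape=1[1]1101B   (q2,1)→(q0,1,→)
state=q0 head=1 tape=11[1]101B   (q0,1)→(q1,0,→)
state=q1 head=2 tape=110[1]01B   (q1,1)→(q1,B,·)
state=q1 head=2 tape=110[B]01B   (q1,B)→(q2,1,→)
state=q2 head=3 tape=1101[0]1B   (q2,0)→(q1,B,→)
state=q1 head=4 tape=1101B[1]B   (q1,1)→(q1,B,·)
state=q1 head=4 tape=1101B[B]B   (q1,B)→(q2,1,→)
state=q2 head=5 tape=1101B1[B]   (q2,B)→(q2,B,·)
state=q2 head=5 tape=1101B1[B]   (q2,B)→(q2,B,·)
state=q2 head=5 tape=1101B1[B]   (q2,B)→(q2,B,·)
state=q2 head=5 tape=1101B1[B]   (q2,B)→(q2,B,·)
state=q2 head=5 tape=1101B1[B]
After 15 steps: state q2, head at 5, tape 1101B1.

state q2, head at 5, tape 1101B1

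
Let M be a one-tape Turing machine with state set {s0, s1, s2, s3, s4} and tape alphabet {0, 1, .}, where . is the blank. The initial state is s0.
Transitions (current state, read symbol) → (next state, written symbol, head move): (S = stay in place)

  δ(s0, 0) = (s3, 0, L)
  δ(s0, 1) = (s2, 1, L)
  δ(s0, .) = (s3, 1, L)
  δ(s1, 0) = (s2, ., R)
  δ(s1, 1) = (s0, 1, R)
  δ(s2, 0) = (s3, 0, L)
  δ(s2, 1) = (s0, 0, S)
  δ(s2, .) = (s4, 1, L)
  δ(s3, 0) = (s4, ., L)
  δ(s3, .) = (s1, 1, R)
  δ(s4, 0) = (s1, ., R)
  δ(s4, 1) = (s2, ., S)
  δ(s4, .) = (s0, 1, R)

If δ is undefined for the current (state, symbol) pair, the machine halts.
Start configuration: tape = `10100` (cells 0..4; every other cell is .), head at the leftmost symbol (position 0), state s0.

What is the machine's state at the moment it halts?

s3

state=s0 head=0 tape=...[1]0100.   (s0,1)→(s2,1,L)
state=s2 head=-1 tape=..[.]10100.   (s2,.)→(s4,1,L)
state=s4 head=-2 tape=.[.]110100.   (s4,.)→(s0,1,R)
state=s0 head=-1 tape=.1[1]10100.   (s0,1)→(s2,1,L)
state=s2 head=-2 tape=.[1]110100.   (s2,1)→(s0,0,S)
state=s0 head=-2 tape=.[0]110100.   (s0,0)→(s3,0,L)
state=s3 head=-3 tape=[.]0110100.   (s3,.)→(s1,1,R)
state=s1 head=-2 tape=1[0]110100.   (s1,0)→(s2,.,R)
state=s2 head=-1 tape=1.[1]10100.   (s2,1)→(s0,0,S)
state=s0 head=-1 tape=1.[0]10100.   (s0,0)→(s3,0,L)
state=s3 head=-2 tape=1[.]010100.   (s3,.)→(s1,1,R)
state=s1 head=-1 tape=11[0]10100.   (s1,0)→(s2,.,R)
state=s2 head=0 tape=11.[1]0100.   (s2,1)→(s0,0,S)
state=s0 head=0 tape=11.[0]0100.   (s0,0)→(s3,0,L)
state=s3 head=-1 tape=11[.]00100.   (s3,.)→(s1,1,R)
state=s1 head=0 tape=111[0]0100.   (s1,0)→(s2,.,R)
state=s2 head=1 tape=111.[0]100.   (s2,0)→(s3,0,L)
state=s3 head=0 tape=111[.]0100.   (s3,.)→(s1,1,R)
state=s1 head=1 tape=1111[0]100.   (s1,0)→(s2,.,R)
state=s2 head=2 tape=1111.[1]00.   (s2,1)→(s0,0,S)
state=s0 head=2 tape=1111.[0]00.   (s0,0)→(s3,0,L)
state=s3 head=1 tape=1111[.]000.   (s3,.)→(s1,1,R)
state=s1 head=2 tape=11111[0]00.   (s1,0)→(s2,.,R)
state=s2 head=3 tape=11111.[0]0.   (s2,0)→(s3,0,L)
state=s3 head=2 tape=11111[.]00.   (s3,.)→(s1,1,R)
state=s1 head=3 tape=111111[0]0.   (s1,0)→(s2,.,R)
state=s2 head=4 tape=111111.[0].   (s2,0)→(s3,0,L)
state=s3 head=3 tape=111111[.]0.   (s3,.)→(s1,1,R)
state=s1 head=4 tape=1111111[0].   (s1,0)→(s2,.,R)
state=s2 head=5 tape=1111111.[.]   (s2,.)→(s4,1,L)
state=s4 head=4 tape=1111111[.]1   (s4,.)→(s0,1,R)
state=s0 head=5 tape=11111111[1]   (s0,1)→(s2,1,L)
state=s2 head=4 tape=1111111[1]1   (s2,1)→(s0,0,S)
state=s0 head=4 tape=1111111[0]1   (s0,0)→(s3,0,L)
state=s3 head=3 tape=111111[1]01
No transition is defined for (s3, 1); M halts in state s3.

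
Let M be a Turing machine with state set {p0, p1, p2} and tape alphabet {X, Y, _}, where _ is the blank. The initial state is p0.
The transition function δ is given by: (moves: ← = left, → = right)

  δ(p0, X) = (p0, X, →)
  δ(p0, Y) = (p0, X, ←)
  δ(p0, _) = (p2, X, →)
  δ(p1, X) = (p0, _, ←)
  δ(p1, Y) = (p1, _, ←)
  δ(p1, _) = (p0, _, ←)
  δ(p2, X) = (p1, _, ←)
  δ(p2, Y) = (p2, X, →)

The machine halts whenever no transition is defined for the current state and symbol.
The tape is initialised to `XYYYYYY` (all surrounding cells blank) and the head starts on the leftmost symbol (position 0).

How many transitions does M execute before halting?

20

state=p0 head=0 tape=[X]YYYYYY__   (p0,X)→(p0,X,→)
state=p0 head=1 tape=X[Y]YYYYY__   (p0,Y)→(p0,X,←)
state=p0 head=0 tape=[X]XYYYYY__   (p0,X)→(p0,X,→)
state=p0 head=1 tape=X[X]YYYYY__   (p0,X)→(p0,X,→)
state=p0 head=2 tape=XX[Y]YYYY__   (p0,Y)→(p0,X,←)
state=p0 head=1 tape=X[X]XYYYY__   (p0,X)→(p0,X,→)
state=p0 head=2 tape=XX[X]YYYY__   (p0,X)→(p0,X,→)
state=p0 head=3 tape=XXX[Y]YYY__   (p0,Y)→(p0,X,←)
state=p0 head=2 tape=XX[X]XYYY__   (p0,X)→(p0,X,→)
state=p0 head=3 tape=XXX[X]YYY__   (p0,X)→(p0,X,→)
state=p0 head=4 tape=XXXX[Y]YY__   (p0,Y)→(p0,X,←)
state=p0 head=3 tape=XXX[X]XYY__   (p0,X)→(p0,X,→)
state=p0 head=4 tape=XXXX[X]YY__   (p0,X)→(p0,X,→)
state=p0 head=5 tape=XXXXX[Y]Y__   (p0,Y)→(p0,X,←)
state=p0 head=4 tape=XXXX[X]XY__   (p0,X)→(p0,X,→)
state=p0 head=5 tape=XXXXX[X]Y__   (p0,X)→(p0,X,→)
state=p0 head=6 tape=XXXXXX[Y]__   (p0,Y)→(p0,X,←)
state=p0 head=5 tape=XXXXX[X]X__   (p0,X)→(p0,X,→)
state=p0 head=6 tape=XXXXXX[X]__   (p0,X)→(p0,X,→)
state=p0 head=7 tape=XXXXXXX[_]_   (p0,_)→(p2,X,→)
state=p2 head=8 tape=XXXXXXXX[_]
M halts after 20 transitions.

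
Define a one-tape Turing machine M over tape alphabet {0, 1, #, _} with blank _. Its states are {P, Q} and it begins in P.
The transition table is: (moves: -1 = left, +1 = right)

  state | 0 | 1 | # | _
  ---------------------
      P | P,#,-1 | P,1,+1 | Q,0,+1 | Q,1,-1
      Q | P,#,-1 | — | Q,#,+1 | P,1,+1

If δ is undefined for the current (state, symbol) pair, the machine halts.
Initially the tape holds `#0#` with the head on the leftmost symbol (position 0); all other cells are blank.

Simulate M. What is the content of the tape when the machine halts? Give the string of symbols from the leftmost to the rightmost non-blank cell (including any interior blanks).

110##11

P | __[#]0#__   read # → write 0, move +1, go to Q
Q | __0[0]#__   read 0 → write #, move -1, go to P
P | __[0]##__   read 0 → write #, move -1, go to P
P | _[_]###__   read _ → write 1, move -1, go to Q
Q | [_]1###__   read _ → write 1, move +1, go to P
P | 1[1]###__   read 1 → write 1, move +1, go to P
P | 11[#]##__   read # → write 0, move +1, go to Q
Q | 110[#]#__   read # → write #, move +1, go to Q
Q | 110#[#]__   read # → write #, move +1, go to Q
Q | 110##[_]_   read _ → write 1, move +1, go to P
P | 110##1[_]   read _ → write 1, move -1, go to Q
Q | 110##[1]1
The non-blank tape span at halt is 110##11.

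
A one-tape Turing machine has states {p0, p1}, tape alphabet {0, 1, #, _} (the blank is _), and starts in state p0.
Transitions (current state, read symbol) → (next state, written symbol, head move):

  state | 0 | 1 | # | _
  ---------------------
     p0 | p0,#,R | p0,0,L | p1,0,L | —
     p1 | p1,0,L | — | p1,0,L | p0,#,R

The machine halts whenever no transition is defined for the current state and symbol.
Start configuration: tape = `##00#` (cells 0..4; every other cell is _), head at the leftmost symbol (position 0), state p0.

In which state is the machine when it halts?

p0 | ___[#]#00#_   read # → write 0, move L, go to p1
p1 | __[_]0#00#_   read _ → write #, move R, go to p0
p0 | __#[0]#00#_   read 0 → write #, move R, go to p0
p0 | __##[#]00#_   read # → write 0, move L, go to p1
p1 | __#[#]000#_   read # → write 0, move L, go to p1
p1 | __[#]0000#_   read # → write 0, move L, go to p1
p1 | _[_]00000#_   read _ → write #, move R, go to p0
p0 | _#[0]0000#_   read 0 → write #, move R, go to p0
p0 | _##[0]000#_   read 0 → write #, move R, go to p0
p0 | _###[0]00#_   read 0 → write #, move R, go to p0
p0 | _####[0]0#_   read 0 → write #, move R, go to p0
p0 | _#####[0]#_   read 0 → write #, move R, go to p0
p0 | _######[#]_   read # → write 0, move L, go to p1
p1 | _#####[#]0_   read # → write 0, move L, go to p1
p1 | _####[#]00_   read # → write 0, move L, go to p1
p1 | _###[#]000_   read # → write 0, move L, go to p1
p1 | _##[#]0000_   read # → write 0, move L, go to p1
p1 | _#[#]00000_   read # → write 0, move L, go to p1
p1 | _[#]000000_   read # → write 0, move L, go to p1
p1 | [_]0000000_   read _ → write #, move R, go to p0
p0 | #[0]000000_   read 0 → write #, move R, go to p0
p0 | ##[0]00000_   read 0 → write #, move R, go to p0
p0 | ###[0]0000_   read 0 → write #, move R, go to p0
p0 | ####[0]000_   read 0 → write #, move R, go to p0
p0 | #####[0]00_   read 0 → write #, move R, go to p0
p0 | ######[0]0_   read 0 → write #, move R, go to p0
p0 | #######[0]_   read 0 → write #, move R, go to p0
p0 | ########[_]
No transition is defined for (p0, _); M halts in state p0.

p0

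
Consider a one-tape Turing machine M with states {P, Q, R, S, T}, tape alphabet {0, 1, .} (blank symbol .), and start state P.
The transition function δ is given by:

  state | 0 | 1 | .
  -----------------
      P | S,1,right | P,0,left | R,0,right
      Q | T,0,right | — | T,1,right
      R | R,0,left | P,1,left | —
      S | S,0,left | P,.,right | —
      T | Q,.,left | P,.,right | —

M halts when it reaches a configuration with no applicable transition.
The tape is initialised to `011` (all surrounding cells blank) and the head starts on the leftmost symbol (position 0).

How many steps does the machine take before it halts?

15

state=P head=0 tape=.[0]11.   (P,0)→(S,1,right)
state=S head=1 tape=.1[1]1.   (S,1)→(P,.,right)
state=P head=2 tape=.1.[1].   (P,1)→(P,0,left)
state=P head=1 tape=.1[.]0.   (P,.)→(R,0,right)
state=R head=2 tape=.10[0].   (R,0)→(R,0,left)
state=R head=1 tape=.1[0]0.   (R,0)→(R,0,left)
state=R head=0 tape=.[1]00.   (R,1)→(P,1,left)
state=P head=-1 tape=[.]100.   (P,.)→(R,0,right)
state=R head=0 tape=0[1]00.   (R,1)→(P,1,left)
state=P head=-1 tape=[0]100.   (P,0)→(S,1,right)
state=S head=0 tape=1[1]00.   (S,1)→(P,.,right)
state=P head=1 tape=1.[0]0.   (P,0)→(S,1,right)
state=S head=2 tape=1.1[0].   (S,0)→(S,0,left)
state=S head=1 tape=1.[1]0.   (S,1)→(P,.,right)
state=P head=2 tape=1..[0].   (P,0)→(S,1,right)
state=S head=3 tape=1..1[.]
M halts after 15 transitions.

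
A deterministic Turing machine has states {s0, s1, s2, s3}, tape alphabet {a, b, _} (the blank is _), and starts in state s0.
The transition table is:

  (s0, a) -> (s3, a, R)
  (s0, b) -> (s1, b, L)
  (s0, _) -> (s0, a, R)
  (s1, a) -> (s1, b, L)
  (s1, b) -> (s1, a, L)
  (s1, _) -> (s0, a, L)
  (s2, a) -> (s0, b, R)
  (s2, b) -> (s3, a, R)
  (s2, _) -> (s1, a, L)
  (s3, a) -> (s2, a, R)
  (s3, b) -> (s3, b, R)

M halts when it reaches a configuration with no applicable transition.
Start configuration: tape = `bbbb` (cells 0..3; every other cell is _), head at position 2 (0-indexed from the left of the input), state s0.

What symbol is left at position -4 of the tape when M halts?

a

s0 | ____bb[b]b_   read b → write b, move L, go to s1
s1 | ____b[b]bb_   read b → write a, move L, go to s1
s1 | ____[b]abb_   read b → write a, move L, go to s1
s1 | ___[_]aabb_   read _ → write a, move L, go to s0
s0 | __[_]aaabb_   read _ → write a, move R, go to s0
s0 | __a[a]aabb_   read a → write a, move R, go to s3
s3 | __aa[a]abb_   read a → write a, move R, go to s2
s2 | __aaa[a]bb_   read a → write b, move R, go to s0
s0 | __aaab[b]b_   read b → write b, move L, go to s1
s1 | __aaa[b]bb_   read b → write a, move L, go to s1
s1 | __aa[a]abb_   read a → write b, move L, go to s1
s1 | __a[a]babb_   read a → write b, move L, go to s1
s1 | __[a]bbabb_   read a → write b, move L, go to s1
s1 | _[_]bbbabb_   read _ → write a, move L, go to s0
s0 | [_]abbbabb_   read _ → write a, move R, go to s0
s0 | a[a]bbbabb_   read a → write a, move R, go to s3
s3 | aa[b]bbabb_   read b → write b, move R, go to s3
s3 | aab[b]babb_   read b → write b, move R, go to s3
s3 | aabb[b]abb_   read b → write b, move R, go to s3
s3 | aabbb[a]bb_   read a → write a, move R, go to s2
s2 | aabbba[b]b_   read b → write a, move R, go to s3
s3 | aabbbaa[b]_   read b → write b, move R, go to s3
s3 | aabbbaab[_]
Cell -4 holds a when M halts.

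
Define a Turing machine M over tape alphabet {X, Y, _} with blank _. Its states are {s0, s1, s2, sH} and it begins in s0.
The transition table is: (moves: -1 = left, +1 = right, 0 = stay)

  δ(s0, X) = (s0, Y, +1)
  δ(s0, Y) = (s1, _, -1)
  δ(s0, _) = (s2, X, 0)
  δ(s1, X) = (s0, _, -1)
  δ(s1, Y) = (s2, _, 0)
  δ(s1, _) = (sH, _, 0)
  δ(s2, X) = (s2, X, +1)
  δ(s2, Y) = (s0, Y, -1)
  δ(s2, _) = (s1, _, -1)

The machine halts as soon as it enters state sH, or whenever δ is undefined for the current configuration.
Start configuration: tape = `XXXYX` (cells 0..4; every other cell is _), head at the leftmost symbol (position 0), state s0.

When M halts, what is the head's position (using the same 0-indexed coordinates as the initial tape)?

s0 | _[X]XXYX   read X → write Y, move +1, go to s0
s0 | _Y[X]XYX   read X → write Y, move +1, go to s0
s0 | _YY[X]YX   read X → write Y, move +1, go to s0
s0 | _YYY[Y]X   read Y → write _, move -1, go to s1
s1 | _YY[Y]_X   read Y → write _, move 0, go to s2
s2 | _YY[_]_X   read _ → write _, move -1, go to s1
s1 | _Y[Y]__X   read Y → write _, move 0, go to s2
s2 | _Y[_]__X   read _ → write _, move -1, go to s1
s1 | _[Y]___X   read Y → write _, move 0, go to s2
s2 | _[_]___X   read _ → write _, move -1, go to s1
s1 | [_]____X   read _ → write _, move 0, go to sH
sH | [_]____X
At halt the head is at cell -1.

-1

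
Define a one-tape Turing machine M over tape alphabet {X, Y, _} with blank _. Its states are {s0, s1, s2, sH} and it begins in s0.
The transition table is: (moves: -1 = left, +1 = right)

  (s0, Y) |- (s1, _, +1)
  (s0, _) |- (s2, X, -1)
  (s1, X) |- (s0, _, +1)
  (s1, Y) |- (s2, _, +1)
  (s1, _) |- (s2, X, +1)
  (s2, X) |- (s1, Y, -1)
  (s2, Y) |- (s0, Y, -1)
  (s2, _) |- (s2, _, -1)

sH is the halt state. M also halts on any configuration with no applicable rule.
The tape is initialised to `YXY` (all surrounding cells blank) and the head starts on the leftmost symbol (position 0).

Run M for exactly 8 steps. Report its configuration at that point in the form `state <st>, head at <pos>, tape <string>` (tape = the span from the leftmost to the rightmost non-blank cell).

s0 | [Y]XY__   read Y → write _, move +1, go to s1
s1 | _[X]Y__   read X → write _, move +1, go to s0
s0 | __[Y]__   read Y → write _, move +1, go to s1
s1 | ___[_]_   read _ → write X, move +1, go to s2
s2 | ___X[_]   read _ → write _, move -1, go to s2
s2 | ___[X]_   read X → write Y, move -1, go to s1
s1 | __[_]Y_   read _ → write X, move +1, go to s2
s2 | __X[Y]_   read Y → write Y, move -1, go to s0
s0 | __[X]Y_
After 8 steps: state s0, head at 2, tape XY.

state s0, head at 2, tape XY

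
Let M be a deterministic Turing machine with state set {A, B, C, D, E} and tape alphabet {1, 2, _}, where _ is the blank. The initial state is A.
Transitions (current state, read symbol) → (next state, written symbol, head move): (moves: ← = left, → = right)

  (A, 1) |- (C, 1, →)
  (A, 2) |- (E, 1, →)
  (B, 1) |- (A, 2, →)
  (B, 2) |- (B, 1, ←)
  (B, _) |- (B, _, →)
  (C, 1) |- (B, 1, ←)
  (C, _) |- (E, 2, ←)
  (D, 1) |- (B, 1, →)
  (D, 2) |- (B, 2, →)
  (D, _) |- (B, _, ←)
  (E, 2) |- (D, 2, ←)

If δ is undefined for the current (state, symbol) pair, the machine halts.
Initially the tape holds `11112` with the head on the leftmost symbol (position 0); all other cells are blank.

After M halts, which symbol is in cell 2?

2

A | [1]1112   read 1 → write 1, move →, go to C
C | 1[1]112   read 1 → write 1, move ←, go to B
B | [1]1112   read 1 → write 2, move →, go to A
A | 2[1]112   read 1 → write 1, move →, go to C
C | 21[1]12   read 1 → write 1, move ←, go to B
B | 2[1]112   read 1 → write 2, move →, go to A
A | 22[1]12   read 1 → write 1, move →, go to C
C | 221[1]2   read 1 → write 1, move ←, go to B
B | 22[1]12   read 1 → write 2, move →, go to A
A | 222[1]2   read 1 → write 1, move →, go to C
C | 2221[2]
Cell 2 holds 2 when M halts.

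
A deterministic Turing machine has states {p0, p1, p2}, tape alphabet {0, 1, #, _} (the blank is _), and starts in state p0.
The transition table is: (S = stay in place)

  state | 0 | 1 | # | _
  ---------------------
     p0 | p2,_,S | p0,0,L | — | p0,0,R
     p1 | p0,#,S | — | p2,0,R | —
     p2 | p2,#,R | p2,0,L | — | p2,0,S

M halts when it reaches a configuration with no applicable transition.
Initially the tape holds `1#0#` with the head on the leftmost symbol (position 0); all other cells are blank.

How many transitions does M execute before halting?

p0 | _[1]#0#   read 1 → write 0, move L, go to p0
p0 | [_]0#0#   read _ → write 0, move R, go to p0
p0 | 0[0]#0#   read 0 → write _, move S, go to p2
p2 | 0[_]#0#   read _ → write 0, move S, go to p2
p2 | 0[0]#0#   read 0 → write #, move R, go to p2
p2 | 0#[#]0#
M halts after 5 transitions.

5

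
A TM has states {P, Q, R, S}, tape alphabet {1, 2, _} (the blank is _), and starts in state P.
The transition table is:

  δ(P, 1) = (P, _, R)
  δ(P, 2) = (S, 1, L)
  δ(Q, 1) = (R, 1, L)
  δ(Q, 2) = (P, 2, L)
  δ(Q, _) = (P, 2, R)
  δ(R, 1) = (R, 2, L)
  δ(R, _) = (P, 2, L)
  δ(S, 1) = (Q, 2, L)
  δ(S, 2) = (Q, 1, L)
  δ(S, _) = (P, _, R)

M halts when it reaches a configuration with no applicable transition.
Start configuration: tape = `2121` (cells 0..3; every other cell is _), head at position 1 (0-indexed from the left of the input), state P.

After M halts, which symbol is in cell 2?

state=P head=1 tape=2[1]21_   (P,1)→(P,_,R)
state=P head=2 tape=2_[2]1_   (P,2)→(S,1,L)
state=S head=1 tape=2[_]11_   (S,_)→(P,_,R)
state=P head=2 tape=2_[1]1_   (P,1)→(P,_,R)
state=P head=3 tape=2__[1]_   (P,1)→(P,_,R)
state=P head=4 tape=2___[_]
Cell 2 holds _ when M halts.

_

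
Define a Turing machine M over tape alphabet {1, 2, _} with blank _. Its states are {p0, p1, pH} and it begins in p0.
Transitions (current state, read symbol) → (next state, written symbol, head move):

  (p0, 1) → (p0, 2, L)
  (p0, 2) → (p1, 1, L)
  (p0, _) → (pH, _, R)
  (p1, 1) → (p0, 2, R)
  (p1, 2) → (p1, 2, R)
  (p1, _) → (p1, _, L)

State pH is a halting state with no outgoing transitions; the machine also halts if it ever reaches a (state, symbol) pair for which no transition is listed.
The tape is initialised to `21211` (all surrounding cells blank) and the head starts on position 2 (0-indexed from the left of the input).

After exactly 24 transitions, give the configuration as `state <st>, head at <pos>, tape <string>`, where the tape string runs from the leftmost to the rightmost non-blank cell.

state=p0 head=2 tape=21[2]11__   (p0,2)→(p1,1,L)
state=p1 head=1 tape=2[1]111__   (p1,1)→(p0,2,R)
state=p0 head=2 tape=22[1]11__   (p0,1)→(p0,2,L)
state=p0 head=1 tape=2[2]211__   (p0,2)→(p1,1,L)
state=p1 head=0 tape=[2]1211__   (p1,2)→(p1,2,R)
state=p1 head=1 tape=2[1]211__   (p1,1)→(p0,2,R)
state=p0 head=2 tape=22[2]11__   (p0,2)→(p1,1,L)
state=p1 head=1 tape=2[2]111__   (p1,2)→(p1,2,R)
state=p1 head=2 tape=22[1]11__   (p1,1)→(p0,2,R)
state=p0 head=3 tape=222[1]1__   (p0,1)→(p0,2,L)
state=p0 head=2 tape=22[2]21__   (p0,2)→(p1,1,L)
state=p1 head=1 tape=2[2]121__   (p1,2)→(p1,2,R)
state=p1 head=2 tape=22[1]21__   (p1,1)→(p0,2,R)
state=p0 head=3 tape=222[2]1__   (p0,2)→(p1,1,L)
state=p1 head=2 tape=22[2]11__   (p1,2)→(p1,2,R)
state=p1 head=3 tape=222[1]1__   (p1,1)→(p0,2,R)
state=p0 head=4 tape=2222[1]__   (p0,1)→(p0,2,L)
state=p0 head=3 tape=222[2]2__   (p0,2)→(p1,1,L)
state=p1 head=2 tape=22[2]12__   (p1,2)→(p1,2,R)
state=p1 head=3 tape=222[1]2__   (p1,1)→(p0,2,R)
state=p0 head=4 tape=2222[2]__   (p0,2)→(p1,1,L)
state=p1 head=3 tape=222[2]1__   (p1,2)→(p1,2,R)
state=p1 head=4 tape=2222[1]__   (p1,1)→(p0,2,R)
state=p0 head=5 tape=22222[_]_   (p0,_)→(pH,_,R)
state=pH head=6 tape=22222_[_]
After 24 steps: state pH, head at 6, tape 22222.

state pH, head at 6, tape 22222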